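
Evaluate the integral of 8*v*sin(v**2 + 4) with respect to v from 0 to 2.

4*cos(4) - 4*cos(8)

Let u = v**2 + 4, so du = 2*v dv. When v = 0, u = 4; when v = 2, u = 8.
The integral becomes 4·∫ sin(u) du from 4 to 8, with antiderivative -4*cos(u).
Back in v: F(v) = -4*cos(v**2 + 4).
Then F(2) - F(0) = (-4*cos(8)) - (-4*cos(4)) = 4*cos(4) - 4*cos(8).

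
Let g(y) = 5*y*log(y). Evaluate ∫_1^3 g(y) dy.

Integrate by parts once (u = ln y, dv = 5*y dy).
An antiderivative is F(y) = 5*y**2*(2*log(y) - 1)/4.
Then F(3) - F(1) = (-45/4 + 45*log(3)/2) - (-5/4) = -10 + 45*log(3)/2.

-10 + 45*log(3)/2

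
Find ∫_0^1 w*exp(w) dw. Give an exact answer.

Integrate by parts once (u = w, dv = exp(w) dw).
An antiderivative is F(w) = (w - 1)*exp(w).
Then F(1) - F(0) = (0) - (-1) = 1.

1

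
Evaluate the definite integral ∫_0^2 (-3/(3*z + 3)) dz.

-log(3)

An antiderivative is F(z) = -log(3*z + 3).
Then F(2) - F(0) = (-log(9)) - (-log(3)) = -log(3).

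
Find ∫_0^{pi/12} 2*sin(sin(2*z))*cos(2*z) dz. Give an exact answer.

Let u = sin(2*z), so du = 2*cos(2*z) dz. When z = 0, u = 0; when z = pi/12, u = 1/2.
The integral becomes ∫ sin(u) du from 0 to 1/2, with antiderivative -cos(u).
Back in z: F(z) = -cos(sin(2*z)).
Then F(pi/12) - F(0) = (-cos(1/2)) - (-1) = 1 - cos(1/2).

1 - cos(1/2)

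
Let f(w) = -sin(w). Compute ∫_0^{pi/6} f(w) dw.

-1 + sqrt(3)/2

An antiderivative is F(w) = cos(w).
Then F(pi/6) - F(0) = (sqrt(3)/2) - (1) = -1 + sqrt(3)/2.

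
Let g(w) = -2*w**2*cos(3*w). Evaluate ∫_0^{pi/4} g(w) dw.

Integrate by parts twice (u = w^2, dv = -2*cos(3*w) dw).
An antiderivative is F(w) = -2*w**2*sin(3*w)/3 - 4*w*cos(3*w)/9 + 4*sin(3*w)/27.
Then F(pi/4) - F(0) = (sqrt(2)*(-9*pi**2 + 32 + 24*pi)/432) - (0) = sqrt(2)*(-9*pi**2 + 32 + 24*pi)/432.

sqrt(2)*(-9*pi**2 + 32 + 24*pi)/432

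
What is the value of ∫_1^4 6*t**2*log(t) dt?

-42 + 256*log(2)

Integrate by parts once (u = ln t, dv = 6*t**2 dt).
An antiderivative is F(t) = 2*t**3*(3*log(t) - 1)/3.
Then F(4) - F(1) = (-128/3 + 256*log(2)) - (-2/3) = -42 + 256*log(2).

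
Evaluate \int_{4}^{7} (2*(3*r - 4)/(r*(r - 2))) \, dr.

-10*log(2) + 2*log(5) + 4*log(7)

Factor the denominator: r**2 - 2*r = r(r - 2).
Partial fractions: 2*(3*r - 4)/(r*(r - 2)) = 4/r + 2/(r - 2).
An antiderivative is F(r) = 4*log(r) + 2*log(r - 2).
Then F(7) - F(4) = (2*log(5) + 4*log(7)) - (10*log(2)) = -10*log(2) + 2*log(5) + 4*log(7).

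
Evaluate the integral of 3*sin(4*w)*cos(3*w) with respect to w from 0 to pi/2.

12/7

Use the identity sin(4*w)cos(3*w) = [sin(7*w) + sin(w)]/2.
An antiderivative is F(w) = -3*cos(w)/2 - 3*cos(7*w)/14.
Then F(pi/2) - F(0) = (0) - (-12/7) = 12/7.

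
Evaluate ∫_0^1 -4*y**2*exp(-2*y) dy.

Integrate by parts twice (u = y^2, dv = -4*exp(-2*y) dy).
An antiderivative is F(y) = (2*y**2 + 2*y + 1)*exp(-2*y).
Then F(1) - F(0) = (5*exp(-2)) - (1) = -1 + 5*exp(-2).

-1 + 5*exp(-2)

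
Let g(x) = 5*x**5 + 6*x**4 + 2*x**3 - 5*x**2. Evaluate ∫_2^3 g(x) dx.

By the power rule, an antiderivative is F(x) = 5*x**6/6 + 6*x**5/5 + x**4/2 - 5*x**3/3.
Then F(3) - F(2) = (4473/5) - (432/5) = 4041/5.

4041/5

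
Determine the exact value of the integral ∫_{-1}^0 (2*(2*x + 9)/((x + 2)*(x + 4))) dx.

Factor the denominator: x**2 + 6*x + 8 = (x + 4)(x + 2).
Partial fractions: 2*(2*x + 9)/((x + 2)*(x + 4)) = -1/(x + 4) + 5/(x + 2).
An antiderivative is F(x) = 5*log(x + 2) - log(x + 4).
Then F(0) - F(-1) = (log(8)) - (-log(3)) = log(24).

log(24)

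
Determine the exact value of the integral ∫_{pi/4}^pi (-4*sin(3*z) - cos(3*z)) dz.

An antiderivative is F(z) = -sin(3*z)/3 + 4*cos(3*z)/3.
Then F(pi) - F(pi/4) = (-4/3) - (-5*sqrt(2)/6) = -4/3 + 5*sqrt(2)/6.

-4/3 + 5*sqrt(2)/6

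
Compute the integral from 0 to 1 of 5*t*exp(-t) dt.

5 - 10*exp(-1)

Integrate by parts once (u = t, dv = 5*exp(-t) dt).
An antiderivative is F(t) = (-5*t - 5)*exp(-t).
Then F(1) - F(0) = (-10*exp(-1)) - (-5) = 5 - 10*exp(-1).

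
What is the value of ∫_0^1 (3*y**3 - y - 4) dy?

By the power rule, an antiderivative is F(y) = 3*y**4/4 - y**2/2 - 4*y.
Then F(1) - F(0) = (-15/4) - (0) = -15/4.

-15/4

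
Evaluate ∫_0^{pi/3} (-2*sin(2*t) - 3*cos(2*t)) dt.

-3/2 - 3*sqrt(3)/4

An antiderivative is F(t) = -3*sin(2*t)/2 + cos(2*t).
Then F(pi/3) - F(0) = (-3*sqrt(3)/4 - 1/2) - (1) = -3/2 - 3*sqrt(3)/4.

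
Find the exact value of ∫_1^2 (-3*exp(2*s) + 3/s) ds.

-3*exp(4)/2 + log(8) + 3*exp(2)/2

An antiderivative is F(s) = -3*exp(2*s)/2 + 3*log(s).
Then F(2) - F(1) = (-3*exp(4)/2 + log(8)) - (-3*exp(2)/2) = -3*exp(4)/2 + log(8) + 3*exp(2)/2.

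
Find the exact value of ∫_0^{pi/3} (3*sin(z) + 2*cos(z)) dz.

3/2 + sqrt(3)

An antiderivative is F(z) = 2*sin(z) - 3*cos(z).
Then F(pi/3) - F(0) = (-3/2 + sqrt(3)) - (-3) = 3/2 + sqrt(3).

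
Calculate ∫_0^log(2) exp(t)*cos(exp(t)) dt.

Let u = exp(t), so du = exp(t) dt. When t = 0, u = 1; when t = log(2), u = 2.
The integral becomes ∫ cos(u) du from 1 to 2, with antiderivative sin(u).
Back in t: F(t) = sin(exp(t)).
Then F(log(2)) - F(0) = (sin(2)) - (sin(1)) = -sin(1) + sin(2).

-sin(1) + sin(2)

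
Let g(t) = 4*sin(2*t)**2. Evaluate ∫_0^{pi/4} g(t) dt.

pi/2

Use the identity sin^2(2*t) = (1 - cos(4*t))/2.
An antiderivative is F(t) = 2*t - sin(4*t)/2.
Then F(pi/4) - F(0) = (pi/2) - (0) = pi/2.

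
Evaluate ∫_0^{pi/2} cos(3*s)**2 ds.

Use the identity cos^2(3*s) = (1 + cos(6*s))/2.
An antiderivative is F(s) = s/2 + sin(6*s)/12.
Then F(pi/2) - F(0) = (pi/4) - (0) = pi/4.

pi/4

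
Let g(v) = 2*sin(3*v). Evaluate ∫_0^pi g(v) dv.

4/3

An antiderivative is F(v) = -2*cos(3*v)/3.
Then F(pi) - F(0) = (2/3) - (-2/3) = 4/3.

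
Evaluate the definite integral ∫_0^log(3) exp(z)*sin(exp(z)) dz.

Let u = exp(z), so du = exp(z) dz. When z = 0, u = 1; when z = log(3), u = 3.
The integral becomes ∫ sin(u) du from 1 to 3, with antiderivative -cos(u).
Back in z: F(z) = -cos(exp(z)).
Then F(log(3)) - F(0) = (-cos(3)) - (-cos(1)) = cos(1) - cos(3).

cos(1) - cos(3)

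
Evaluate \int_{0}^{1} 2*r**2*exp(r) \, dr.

-4 + 2*E

Integrate by parts twice (u = r^2, dv = 2*exp(r) dr).
An antiderivative is F(r) = (2*r**2 - 4*r + 4)*exp(r).
Then F(1) - F(0) = (2*E) - (4) = -4 + 2*E.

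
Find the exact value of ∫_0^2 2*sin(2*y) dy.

Let u = 2*y, so du = 2 dy. When y = 0, u = 0; when y = 2, u = 4.
The integral becomes ∫ sin(u) du from 0 to 4, with antiderivative -cos(u).
Back in y: F(y) = -cos(2*y).
Then F(2) - F(0) = (-cos(4)) - (-1) = 1 - cos(4).

1 - cos(4)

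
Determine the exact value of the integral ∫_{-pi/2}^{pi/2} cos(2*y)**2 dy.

pi/2

Use the identity cos^2(2*y) = (1 + cos(4*y))/2.
An antiderivative is F(y) = y/2 + sin(4*y)/8.
Then F(pi/2) - F(-pi/2) = (pi/4) - (-pi/4) = pi/2.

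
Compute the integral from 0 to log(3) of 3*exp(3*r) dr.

Let u = exp(r), so du = exp(r) dr. When r = 0, u = 1; when r = log(3), u = 3.
The integral becomes 3·∫ u**2 du from 1 to 3, with antiderivative u**3.
Back in r: F(r) = exp(3*r).
Then F(log(3)) - F(0) = (27) - (1) = 26.

26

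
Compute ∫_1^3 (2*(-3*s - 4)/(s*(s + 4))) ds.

Factor the denominator: s**2 + 4*s = (s + 4)s.
Partial fractions: 2*(-3*s - 4)/(s*(s + 4)) = -4/(s + 4) - 2/s.
An antiderivative is F(s) = -2*log(s) - 4*log(s + 4).
Then F(3) - F(1) = (-4*log(7) - 2*log(3)) - (-4*log(5)) = -4*log(7) - 2*log(3) + 4*log(5).

-4*log(7) - 2*log(3) + 4*log(5)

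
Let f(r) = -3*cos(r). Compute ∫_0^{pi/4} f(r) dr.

An antiderivative is F(r) = -3*sin(r).
Then F(pi/4) - F(0) = (-3*sqrt(2)/2) - (0) = -3*sqrt(2)/2.

-3*sqrt(2)/2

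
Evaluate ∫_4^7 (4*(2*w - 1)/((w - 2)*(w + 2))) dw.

Factor the denominator: w**2 - 4 = (w + 2)(w - 2).
Partial fractions: 4*(2*w - 1)/((w - 2)*(w + 2)) = 5/(w + 2) + 3/(w - 2).
An antiderivative is F(w) = 3*log(w - 2) + 5*log(w + 2).
Then F(7) - F(4) = (3*log(5) + 10*log(3)) - (5*log(3) + 8*log(2)) = -8*log(2) + 3*log(5) + 5*log(3).

-8*log(2) + 3*log(5) + 5*log(3)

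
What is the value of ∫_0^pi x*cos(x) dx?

Integrate by parts once (u = x, dv = cos(x) dx).
An antiderivative is F(x) = x*sin(x) + cos(x).
Then F(pi) - F(0) = (-1) - (1) = -2.

-2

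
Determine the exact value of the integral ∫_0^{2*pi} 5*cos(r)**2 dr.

5*pi

Use the identity cos^2(r) = (1 + cos(2*r))/2.
An antiderivative is F(r) = 5*r/2 + 5*sin(2*r)/4.
Then F(2*pi) - F(0) = (5*pi) - (0) = 5*pi.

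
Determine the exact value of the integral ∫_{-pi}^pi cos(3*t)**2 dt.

Use the identity cos^2(3*t) = (1 + cos(6*t))/2.
An antiderivative is F(t) = t/2 + sin(6*t)/12.
Then F(pi) - F(-pi) = (pi/2) - (-pi/2) = pi.

pi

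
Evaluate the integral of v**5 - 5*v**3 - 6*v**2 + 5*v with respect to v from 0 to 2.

-46/3

By the power rule, an antiderivative is F(v) = v**6/6 - 5*v**4/4 - 2*v**3 + 5*v**2/2.
Then F(2) - F(0) = (-46/3) - (0) = -46/3.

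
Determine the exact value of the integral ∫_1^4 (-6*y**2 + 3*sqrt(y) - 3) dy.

-121

By the power rule, an antiderivative is F(y) = 2*y**(3/2) - 2*y**3 - 3*y.
Then F(4) - F(1) = (-124) - (-3) = -121.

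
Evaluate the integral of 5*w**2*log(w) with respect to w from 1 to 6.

Integrate by parts once (u = ln w, dv = 5*w**2 dw).
An antiderivative is F(w) = 5*w**3*(3*log(w) - 1)/9.
Then F(6) - F(1) = (-120 + 360*log(2) + 360*log(3)) - (-5/9) = -1075/9 + 360*log(2) + 360*log(3).

-1075/9 + 360*log(2) + 360*log(3)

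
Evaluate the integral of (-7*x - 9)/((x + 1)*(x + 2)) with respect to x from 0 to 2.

Factor the denominator: x**2 + 3*x + 2 = (x + 2)(x + 1).
Partial fractions: (-7*x - 9)/((x + 1)*(x + 2)) = -5/(x + 2) - 2/(x + 1).
An antiderivative is F(x) = -2*log(x + 1) - 5*log(x + 2).
Then F(2) - F(0) = (-10*log(2) - 2*log(3)) - (-log(32)) = -5*log(2) - 2*log(3).

-5*log(2) - 2*log(3)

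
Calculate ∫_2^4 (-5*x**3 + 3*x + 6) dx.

-270

By the power rule, an antiderivative is F(x) = -5*x**4/4 + 3*x**2/2 + 6*x.
Then F(4) - F(2) = (-272) - (-2) = -270.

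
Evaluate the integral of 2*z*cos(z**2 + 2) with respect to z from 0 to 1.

Let u = z**2 + 2, so du = 2*z dz. When z = 0, u = 2; when z = 1, u = 3.
The integral becomes ∫ cos(u) du from 2 to 3, with antiderivative sin(u).
Back in z: F(z) = sin(z**2 + 2).
Then F(1) - F(0) = (sin(3)) - (sin(2)) = -sin(2) + sin(3).

-sin(2) + sin(3)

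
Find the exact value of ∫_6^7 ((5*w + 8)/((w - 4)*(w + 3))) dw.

log(45/8)

Factor the denominator: w**2 - w - 12 = (w + 3)(w - 4).
Partial fractions: (5*w + 8)/((w - 4)*(w + 3)) = 1/(w + 3) + 4/(w - 4).
An antiderivative is F(w) = 4*log(w - 4) + log(w + 3).
Then F(7) - F(6) = (log(2) + log(5) + 4*log(3)) - (2*log(3) + 4*log(2)) = log(45/8).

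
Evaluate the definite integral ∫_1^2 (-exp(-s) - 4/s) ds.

-4*log(2) - exp(-1) + exp(-2)

An antiderivative is F(s) = -4*log(s) + exp(-s).
Then F(2) - F(1) = (-4*log(2) + exp(-2)) - (exp(-1)) = -4*log(2) - exp(-1) + exp(-2).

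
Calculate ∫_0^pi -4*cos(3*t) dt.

An antiderivative is F(t) = -4*sin(3*t)/3.
Then F(pi) - F(0) = (0) - (0) = 0.

0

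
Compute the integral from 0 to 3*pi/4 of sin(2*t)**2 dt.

Use the identity sin^2(2*t) = (1 - cos(4*t))/2.
An antiderivative is F(t) = t/2 - sin(4*t)/8.
Then F(3*pi/4) - F(0) = (3*pi/8) - (0) = 3*pi/8.

3*pi/8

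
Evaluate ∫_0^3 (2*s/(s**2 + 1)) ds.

log(10)

Let u = s**2 + 1, so du = 2*s ds. When s = 0, u = 1; when s = 3, u = 10.
The integral becomes ∫ 1/u du from 1 to 10, with antiderivative log(u).
Back in s: F(s) = log(s**2 + 1).
Then F(3) - F(0) = (log(10)) - (0) = log(10).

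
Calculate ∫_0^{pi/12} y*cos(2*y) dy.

-1/4 + pi/48 + sqrt(3)/8

Integrate by parts once (u = y, dv = cos(2*y) dy).
An antiderivative is F(y) = y*sin(2*y)/2 + cos(2*y)/4.
Then F(pi/12) - F(0) = (pi/48 + sqrt(3)/8) - (1/4) = -1/4 + pi/48 + sqrt(3)/8.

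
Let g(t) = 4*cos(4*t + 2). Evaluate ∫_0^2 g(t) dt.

Let u = 4*t + 2, so du = 4 dt. When t = 0, u = 2; when t = 2, u = 10.
The integral becomes ∫ cos(u) du from 2 to 10, with antiderivative sin(u).
Back in t: F(t) = sin(4*t + 2).
Then F(2) - F(0) = (sin(10)) - (sin(2)) = -sin(2) + sin(10).

-sin(2) + sin(10)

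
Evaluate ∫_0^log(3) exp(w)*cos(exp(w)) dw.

Let u = exp(w), so du = exp(w) dw. When w = 0, u = 1; when w = log(3), u = 3.
The integral becomes ∫ cos(u) du from 1 to 3, with antiderivative sin(u).
Back in w: F(w) = sin(exp(w)).
Then F(log(3)) - F(0) = (sin(3)) - (sin(1)) = -sin(1) + sin(3).

-sin(1) + sin(3)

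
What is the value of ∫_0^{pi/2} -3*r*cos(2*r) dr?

Integrate by parts once (u = r, dv = -3*cos(2*r) dr).
An antiderivative is F(r) = -3*r*sin(2*r)/2 - 3*cos(2*r)/4.
Then F(pi/2) - F(0) = (3/4) - (-3/4) = 3/2.

3/2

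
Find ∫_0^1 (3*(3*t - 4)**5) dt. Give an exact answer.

-1365/2

Let u = 3*t - 4, so du = 3 dt. When t = 0, u = -4; when t = 1, u = -1.
The integral becomes ∫ u**5 du from -4 to -1, with antiderivative u**6/6.
Back in t: F(t) = (3*t - 4)**6/6.
Then F(1) - F(0) = (1/6) - (2048/3) = -1365/2.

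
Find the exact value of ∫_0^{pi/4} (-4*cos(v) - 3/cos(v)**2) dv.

-3 - 2*sqrt(2)

An antiderivative is F(v) = -4*sin(v) - 3*tan(v).
Then F(pi/4) - F(0) = (-3 - 2*sqrt(2)) - (0) = -3 - 2*sqrt(2).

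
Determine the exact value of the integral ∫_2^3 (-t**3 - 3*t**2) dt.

-141/4

By the power rule, an antiderivative is F(t) = -t**4/4 - t**3.
Then F(3) - F(2) = (-189/4) - (-12) = -141/4.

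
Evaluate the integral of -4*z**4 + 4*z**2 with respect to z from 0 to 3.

By the power rule, an antiderivative is F(z) = -4*z**5/5 + 4*z**3/3.
Then F(3) - F(0) = (-792/5) - (0) = -792/5.

-792/5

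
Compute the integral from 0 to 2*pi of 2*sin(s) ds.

An antiderivative is F(s) = -2*cos(s).
Then F(2*pi) - F(0) = (-2) - (-2) = 0.

0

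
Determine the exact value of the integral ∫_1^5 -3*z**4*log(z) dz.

Integrate by parts once (u = ln z, dv = -3*z**4 dz).
An antiderivative is F(z) = -3*z**5*(5*log(z) - 1)/25.
Then F(5) - F(1) = (375 - 1875*log(5)) - (3/25) = 9372/25 - 1875*log(5).

9372/25 - 1875*log(5)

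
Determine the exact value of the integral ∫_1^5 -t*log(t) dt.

6 - 25*log(5)/2

Integrate by parts once (u = ln t, dv = -t dt).
An antiderivative is F(t) = -t**2*(2*log(t) - 1)/4.
Then F(5) - F(1) = (25/4 - 25*log(5)/2) - (1/4) = 6 - 25*log(5)/2.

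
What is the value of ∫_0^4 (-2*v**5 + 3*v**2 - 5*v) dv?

-4024/3

By the power rule, an antiderivative is F(v) = -v**6/3 + v**3 - 5*v**2/2.
Then F(4) - F(0) = (-4024/3) - (0) = -4024/3.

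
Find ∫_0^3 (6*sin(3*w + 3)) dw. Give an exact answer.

2*cos(3) - 2*cos(12)

Let u = 3*w + 3, so du = 3 dw. When w = 0, u = 3; when w = 3, u = 12.
The integral becomes 2·∫ sin(u) du from 3 to 12, with antiderivative -2*cos(u).
Back in w: F(w) = -2*cos(3*w + 3).
Then F(3) - F(0) = (-2*cos(12)) - (-2*cos(3)) = 2*cos(3) - 2*cos(12).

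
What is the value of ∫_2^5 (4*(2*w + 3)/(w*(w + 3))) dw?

Factor the denominator: w**2 + 3*w = (w + 3)w.
Partial fractions: 4*(2*w + 3)/(w*(w + 3)) = 4/(w + 3) + 4/w.
An antiderivative is F(w) = 4*log(w) + 4*log(w + 3).
Then F(5) - F(2) = (4*log(5) + 12*log(2)) - (4*log(2) + 4*log(5)) = 8*log(2).

8*log(2)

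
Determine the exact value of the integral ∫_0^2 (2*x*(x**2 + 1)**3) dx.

156

Let u = x**2 + 1, so du = 2*x dx. When x = 0, u = 1; when x = 2, u = 5.
The integral becomes ∫ u**3 du from 1 to 5, with antiderivative u**4/4.
Back in x: F(x) = (x**2 + 1)**4/4.
Then F(2) - F(0) = (625/4) - (1/4) = 156.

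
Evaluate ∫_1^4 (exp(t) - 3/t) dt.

An antiderivative is F(t) = exp(t) - 3*log(t).
Then F(4) - F(1) = (-log(64) + exp(4)) - (exp(1)) = -log(64) - exp(1) + exp(4).

-log(64) - exp(1) + exp(4)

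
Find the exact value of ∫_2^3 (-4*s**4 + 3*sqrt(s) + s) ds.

By the power rule, an antiderivative is F(s) = -4*s**5/5 + 2*s**(3/2) + s**2/2.
Then F(3) - F(2) = (-1899/10 + 6*sqrt(3)) - (-118/5 + 4*sqrt(2)) = -1663/10 - 4*sqrt(2) + 6*sqrt(3).

-1663/10 - 4*sqrt(2) + 6*sqrt(3)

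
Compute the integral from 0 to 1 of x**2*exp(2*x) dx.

Integrate by parts twice (u = x^2, dv = exp(2*x) dx).
An antiderivative is F(x) = (2*x**2 - 2*x + 1)*exp(2*x)/4.
Then F(1) - F(0) = (exp(2)/4) - (1/4) = -1/4 + exp(2)/4.

-1/4 + exp(2)/4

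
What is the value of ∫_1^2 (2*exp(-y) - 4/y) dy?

-4*log(2) - 2*exp(-2) + 2*exp(-1)

An antiderivative is F(y) = -4*log(y) - 2*exp(-y).
Then F(2) - F(1) = (-4*log(2) - 2*exp(-2)) - (-2*exp(-1)) = -4*log(2) - 2*exp(-2) + 2*exp(-1).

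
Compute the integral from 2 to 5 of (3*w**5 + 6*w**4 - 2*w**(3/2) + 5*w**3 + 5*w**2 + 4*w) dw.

By the power rule, an antiderivative is F(w) = w**6/2 - 4*w**(5/2)/5 + 6*w**5/5 + 5*w**4/4 + 5*w**3/3 + 2*w**2.
Then F(5) - F(2) = (151225/12 - 20*sqrt(5)) - (1676/15 - 16*sqrt(2)/5) = -20*sqrt(5) + 16*sqrt(2)/5 + 249807/20.

-20*sqrt(5) + 16*sqrt(2)/5 + 249807/20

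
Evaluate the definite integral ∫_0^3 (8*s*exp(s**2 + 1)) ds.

Let u = s**2 + 1, so du = 2*s ds. When s = 0, u = 1; when s = 3, u = 10.
The integral becomes 4·∫ exp(u) du from 1 to 10, with antiderivative 4*exp(u).
Back in s: F(s) = 4*exp(s**2 + 1).
Then F(3) - F(0) = (4*exp(10)) - (4*exp(1)) = -4*exp(1)*(1 - exp(9)).

-4*exp(1)*(1 - exp(9))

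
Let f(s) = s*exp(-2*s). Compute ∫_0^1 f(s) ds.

Integrate by parts once (u = s, dv = exp(-2*s) ds).
An antiderivative is F(s) = (-2*s - 1)*exp(-2*s)/4.
Then F(1) - F(0) = (-3*exp(-2)/4) - (-1/4) = (-3 + exp(2))*exp(-2)/4.

(-3 + exp(2))*exp(-2)/4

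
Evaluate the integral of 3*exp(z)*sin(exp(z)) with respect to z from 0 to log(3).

3*cos(1) - 3*cos(3)

Let u = exp(z), so du = exp(z) dz. When z = 0, u = 1; when z = log(3), u = 3.
The integral becomes 3·∫ sin(u) du from 1 to 3, with antiderivative -3*cos(u).
Back in z: F(z) = -3*cos(exp(z)).
Then F(log(3)) - F(0) = (-3*cos(3)) - (-3*cos(1)) = 3*cos(1) - 3*cos(3).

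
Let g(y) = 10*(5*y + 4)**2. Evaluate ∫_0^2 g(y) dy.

5360/3

Let u = 5*y + 4, so du = 5 dy. When y = 0, u = 4; when y = 2, u = 14.
The integral becomes 2·∫ u**2 du from 4 to 14, with antiderivative 2*u**3/3.
Back in y: F(y) = 2*(5*y + 4)**3/3.
Then F(2) - F(0) = (5488/3) - (128/3) = 5360/3.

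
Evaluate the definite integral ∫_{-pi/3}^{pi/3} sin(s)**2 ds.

Use the identity sin^2(s) = (1 - cos(2*s))/2.
An antiderivative is F(s) = s/2 - sin(2*s)/4.
Then F(pi/3) - F(-pi/3) = (-sqrt(3)/8 + pi/6) - (-pi/6 + sqrt(3)/8) = -sqrt(3)/4 + pi/3.

-sqrt(3)/4 + pi/3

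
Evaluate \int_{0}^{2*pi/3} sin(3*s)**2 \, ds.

Use the identity sin^2(3*s) = (1 - cos(6*s))/2.
An antiderivative is F(s) = s/2 - sin(6*s)/12.
Then F(2*pi/3) - F(0) = (pi/3) - (0) = pi/3.

pi/3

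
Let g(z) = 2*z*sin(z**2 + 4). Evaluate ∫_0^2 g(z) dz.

Let u = z**2 + 4, so du = 2*z dz. When z = 0, u = 4; when z = 2, u = 8.
The integral becomes ∫ sin(u) du from 4 to 8, with antiderivative -cos(u).
Back in z: F(z) = -cos(z**2 + 4).
Then F(2) - F(0) = (-cos(8)) - (-cos(4)) = cos(4) - cos(8).

cos(4) - cos(8)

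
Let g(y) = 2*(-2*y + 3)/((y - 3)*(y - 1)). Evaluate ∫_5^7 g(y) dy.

-log(12)

Factor the denominator: y**2 - 4*y + 3 = (y - 1)(y - 3).
Partial fractions: 2*(-2*y + 3)/((y - 3)*(y - 1)) = -1/(y - 1) - 3/(y - 3).
An antiderivative is F(y) = -3*log(y - 3) - log(y - 1).
Then F(7) - F(5) = (-7*log(2) - log(3)) - (-log(32)) = -log(12).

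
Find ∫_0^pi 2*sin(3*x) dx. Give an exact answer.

4/3

An antiderivative is F(x) = -2*cos(3*x)/3.
Then F(pi) - F(0) = (2/3) - (-2/3) = 4/3.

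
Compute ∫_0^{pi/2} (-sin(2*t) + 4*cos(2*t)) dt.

-1

An antiderivative is F(t) = 2*sin(2*t) + cos(2*t)/2.
Then F(pi/2) - F(0) = (-1/2) - (1/2) = -1.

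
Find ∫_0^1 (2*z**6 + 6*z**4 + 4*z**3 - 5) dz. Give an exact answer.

By the power rule, an antiderivative is F(z) = 2*z**7/7 + 6*z**5/5 + z**4 - 5*z.
Then F(1) - F(0) = (-88/35) - (0) = -88/35.

-88/35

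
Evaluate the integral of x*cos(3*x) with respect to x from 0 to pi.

-2/9

Integrate by parts once (u = x, dv = cos(3*x) dx).
An antiderivative is F(x) = x*sin(3*x)/3 + cos(3*x)/9.
Then F(pi) - F(0) = (-1/9) - (1/9) = -2/9.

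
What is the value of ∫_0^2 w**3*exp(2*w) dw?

Integrate by parts 3 times (u = w^3, dv = exp(2*w) dw).
An antiderivative is F(w) = (4*w**3 - 6*w**2 + 6*w - 3)*exp(2*w)/8.
Then F(2) - F(0) = (17*exp(4)/8) - (-3/8) = 3/8 + 17*exp(4)/8.

3/8 + 17*exp(4)/8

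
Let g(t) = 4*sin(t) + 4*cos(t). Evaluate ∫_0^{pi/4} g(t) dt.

An antiderivative is F(t) = 4*sin(t) - 4*cos(t).
Then F(pi/4) - F(0) = (0) - (-4) = 4.

4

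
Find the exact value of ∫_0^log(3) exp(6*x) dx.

Let u = exp(x), so du = exp(x) dx. When x = 0, u = 1; when x = log(3), u = 3.
The integral becomes ∫ u**5 du from 1 to 3, with antiderivative u**6/6.
Back in x: F(x) = exp(6*x)/6.
Then F(log(3)) - F(0) = (243/2) - (1/6) = 364/3.

364/3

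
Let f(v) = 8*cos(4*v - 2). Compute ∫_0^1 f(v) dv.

Let u = 4*v - 2, so du = 4 dv. When v = 0, u = -2; when v = 1, u = 2.
The integral becomes 2·∫ cos(u) du from -2 to 2, with antiderivative 2*sin(u).
Back in v: F(v) = 2*sin(4*v - 2).
Then F(1) - F(0) = (2*sin(2)) - (-2*sin(2)) = 4*sin(2).

4*sin(2)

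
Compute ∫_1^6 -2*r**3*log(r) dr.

Integrate by parts once (u = ln r, dv = -2*r**3 dr).
An antiderivative is F(r) = -r**4*(4*log(r) - 1)/8.
Then F(6) - F(1) = (-648*log(3) - 648*log(2) + 162) - (1/8) = -648*log(3) - 648*log(2) + 1295/8.

-648*log(3) - 648*log(2) + 1295/8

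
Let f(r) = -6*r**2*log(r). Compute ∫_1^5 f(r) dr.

Integrate by parts once (u = ln r, dv = -6*r**2 dr).
An antiderivative is F(r) = -2*r**3*(3*log(r) - 1)/3.
Then F(5) - F(1) = (250/3 - 250*log(5)) - (2/3) = 248/3 - 250*log(5).

248/3 - 250*log(5)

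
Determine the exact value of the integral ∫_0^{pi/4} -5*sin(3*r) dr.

-5/3 - 5*sqrt(2)/6

An antiderivative is F(r) = 5*cos(3*r)/3.
Then F(pi/4) - F(0) = (-5*sqrt(2)/6) - (5/3) = -5/3 - 5*sqrt(2)/6.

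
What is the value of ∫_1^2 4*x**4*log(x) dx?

-124/25 + 128*log(2)/5

Integrate by parts once (u = ln x, dv = 4*x**4 dx).
An antiderivative is F(x) = 4*x**5*(5*log(x) - 1)/25.
Then F(2) - F(1) = (-128/25 + 128*log(2)/5) - (-4/25) = -124/25 + 128*log(2)/5.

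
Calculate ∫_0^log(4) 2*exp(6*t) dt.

1365

Let u = exp(t), so du = exp(t) dt. When t = 0, u = 1; when t = log(4), u = 4.
The integral becomes 2·∫ u**5 du from 1 to 4, with antiderivative u**6/3.
Back in t: F(t) = exp(6*t)/3.
Then F(log(4)) - F(0) = (4096/3) - (1/3) = 1365.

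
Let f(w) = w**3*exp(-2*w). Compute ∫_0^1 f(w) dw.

Integrate by parts 3 times (u = w^3, dv = exp(-2*w) dw).
An antiderivative is F(w) = (-4*w**3 - 6*w**2 - 6*w - 3)*exp(-2*w)/8.
Then F(1) - F(0) = (-19*exp(-2)/8) - (-3/8) = 3/8 - 19*exp(-2)/8.

3/8 - 19*exp(-2)/8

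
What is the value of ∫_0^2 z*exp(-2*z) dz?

(-5 + exp(4))*exp(-4)/4

Integrate by parts once (u = z, dv = exp(-2*z) dz).
An antiderivative is F(z) = (-2*z - 1)*exp(-2*z)/4.
Then F(2) - F(0) = (-5*exp(-4)/4) - (-1/4) = (-5 + exp(4))*exp(-4)/4.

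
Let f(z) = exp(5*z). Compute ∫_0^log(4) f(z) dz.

1023/5

Let u = exp(z), so du = exp(z) dz. When z = 0, u = 1; when z = log(4), u = 4.
The integral becomes ∫ u**4 du from 1 to 4, with antiderivative u**5/5.
Back in z: F(z) = exp(5*z)/5.
Then F(log(4)) - F(0) = (1024/5) - (1/5) = 1023/5.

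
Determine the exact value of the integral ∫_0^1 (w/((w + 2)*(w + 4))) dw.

log(25/24)

Factor the denominator: w**2 + 6*w + 8 = (w + 4)(w + 2).
Partial fractions: w/((w + 2)*(w + 4)) = 2/(w + 4) - 1/(w + 2).
An antiderivative is F(w) = -log(w + 2) + 2*log(w + 4).
Then F(1) - F(0) = (log(25/3)) - (log(8)) = log(25/24).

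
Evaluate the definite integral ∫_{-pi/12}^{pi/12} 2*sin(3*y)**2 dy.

Use the identity sin^2(3*y) = (1 - cos(6*y))/2.
An antiderivative is F(y) = y - sin(6*y)/6.
Then F(pi/12) - F(-pi/12) = (-1/6 + pi/12) - (1/6 - pi/12) = -1/3 + pi/6.

-1/3 + pi/6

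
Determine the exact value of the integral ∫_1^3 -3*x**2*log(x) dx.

Integrate by parts once (u = ln x, dv = -3*x**2 dx).
An antiderivative is F(x) = -x**3*(3*log(x) - 1)/3.
Then F(3) - F(1) = (9 - 27*log(3)) - (1/3) = 26/3 - 27*log(3).

26/3 - 27*log(3)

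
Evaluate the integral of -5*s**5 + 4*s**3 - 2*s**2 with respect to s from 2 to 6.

-113056/3

By the power rule, an antiderivative is F(s) = -5*s**6/6 + s**4 - 2*s**3/3.
Then F(6) - F(2) = (-37728) - (-128/3) = -113056/3.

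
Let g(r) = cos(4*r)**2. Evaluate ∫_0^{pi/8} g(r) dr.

pi/16

Use the identity cos^2(4*r) = (1 + cos(8*r))/2.
An antiderivative is F(r) = r/2 + sin(8*r)/16.
Then F(pi/8) - F(0) = (pi/16) - (0) = pi/16.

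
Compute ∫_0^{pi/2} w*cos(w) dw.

Integrate by parts once (u = w, dv = cos(w) dw).
An antiderivative is F(w) = w*sin(w) + cos(w).
Then F(pi/2) - F(0) = (pi/2) - (1) = -1 + pi/2.

-1 + pi/2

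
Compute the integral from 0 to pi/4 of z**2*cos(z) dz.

sqrt(2)*(-32 + pi**2 + 8*pi)/32

Integrate by parts twice (u = z^2, dv = cos(z) dz).
An antiderivative is F(z) = z**2*sin(z) + 2*z*cos(z) - 2*sin(z).
Then F(pi/4) - F(0) = (sqrt(2)*(-32 + pi**2 + 8*pi)/32) - (0) = sqrt(2)*(-32 + pi**2 + 8*pi)/32.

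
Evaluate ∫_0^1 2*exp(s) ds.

-2 + 2*E

An antiderivative is F(s) = 2*exp(s).
Then F(1) - F(0) = (2*E) - (2) = -2 + 2*E.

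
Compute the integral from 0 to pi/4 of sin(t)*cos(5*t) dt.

-1/6

Use the identity sin(t)cos(5*t) = [sin(6*t) + sin(-4*t)]/2.
An antiderivative is F(t) = cos(4*t)/8 - cos(6*t)/12.
Then F(pi/4) - F(0) = (-1/8) - (1/24) = -1/6.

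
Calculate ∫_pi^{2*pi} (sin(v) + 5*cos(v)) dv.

-2

An antiderivative is F(v) = 5*sin(v) - cos(v).
Then F(2*pi) - F(pi) = (-1) - (1) = -2.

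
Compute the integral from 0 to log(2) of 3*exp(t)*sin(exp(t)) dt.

Let u = exp(t), so du = exp(t) dt. When t = 0, u = 1; when t = log(2), u = 2.
The integral becomes 3·∫ sin(u) du from 1 to 2, with antiderivative -3*cos(u).
Back in t: F(t) = -3*cos(exp(t)).
Then F(log(2)) - F(0) = (-3*cos(2)) - (-3*cos(1)) = -3*cos(2) + 3*cos(1).

-3*cos(2) + 3*cos(1)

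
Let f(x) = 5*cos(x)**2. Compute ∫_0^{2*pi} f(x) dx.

Use the identity cos^2(x) = (1 + cos(2*x))/2.
An antiderivative is F(x) = 5*x/2 + 5*sin(2*x)/4.
Then F(2*pi) - F(0) = (5*pi) - (0) = 5*pi.

5*pi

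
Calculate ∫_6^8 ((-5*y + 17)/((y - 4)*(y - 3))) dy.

Factor the denominator: y**2 - 7*y + 12 = (y - 3)(y - 4).
Partial fractions: (-5*y + 17)/((y - 4)*(y - 3)) = -2/(y - 3) - 3/(y - 4).
An antiderivative is F(y) = -3*log(y - 4) - 2*log(y - 3).
Then F(8) - F(6) = (-6*log(2) - 2*log(5)) - (-log(72)) = -2*log(5) - 3*log(2) + 2*log(3).

-2*log(5) - 3*log(2) + 2*log(3)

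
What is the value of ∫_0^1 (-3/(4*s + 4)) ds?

An antiderivative is F(s) = -3*log(4*s + 4)/4.
Then F(1) - F(0) = (-9*log(2)/4) - (-3*log(2)/2) = -3*log(2)/4.

-3*log(2)/4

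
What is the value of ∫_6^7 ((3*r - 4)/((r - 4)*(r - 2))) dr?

Factor the denominator: r**2 - 6*r + 8 = (r - 2)(r - 4).
Partial fractions: (3*r - 4)/((r - 4)*(r - 2)) = -1/(r - 2) + 4/(r - 4).
An antiderivative is F(r) = 4*log(r - 4) - log(r - 2).
Then F(7) - F(6) = (log(81/5)) - (log(4)) = log(81/20).

log(81/20)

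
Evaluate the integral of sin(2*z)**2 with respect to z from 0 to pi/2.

Use the identity sin^2(2*z) = (1 - cos(4*z))/2.
An antiderivative is F(z) = z/2 - sin(4*z)/8.
Then F(pi/2) - F(0) = (pi/4) - (0) = pi/4.

pi/4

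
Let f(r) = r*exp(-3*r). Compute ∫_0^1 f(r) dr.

Integrate by parts once (u = r, dv = exp(-3*r) dr).
An antiderivative is F(r) = (-3*r - 1)*exp(-3*r)/9.
Then F(1) - F(0) = (-4*exp(-3)/9) - (-1/9) = (-4 + exp(3))*exp(-3)/9.

(-4 + exp(3))*exp(-3)/9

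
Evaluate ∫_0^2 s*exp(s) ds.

Integrate by parts once (u = s, dv = exp(s) ds).
An antiderivative is F(s) = (s - 1)*exp(s).
Then F(2) - F(0) = (exp(2)) - (-1) = 1 + exp(2).

1 + exp(2)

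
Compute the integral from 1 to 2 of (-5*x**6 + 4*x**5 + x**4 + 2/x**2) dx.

-1453/35

By the power rule, an antiderivative is F(x) = -5*x**7/7 + 2*x**6/3 + x**5/5 - 2/x.
Then F(2) - F(1) = (-4553/105) - (-194/105) = -1453/35.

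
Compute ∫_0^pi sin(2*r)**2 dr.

Use the identity sin^2(2*r) = (1 - cos(4*r))/2.
An antiderivative is F(r) = r/2 - sin(4*r)/8.
Then F(pi) - F(0) = (pi/2) - (0) = pi/2.

pi/2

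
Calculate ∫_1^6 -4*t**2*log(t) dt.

-288*log(3) - 288*log(2) + 860/9

Integrate by parts once (u = ln t, dv = -4*t**2 dt).
An antiderivative is F(t) = -4*t**3*(3*log(t) - 1)/9.
Then F(6) - F(1) = (-288*log(3) - 288*log(2) + 96) - (4/9) = -288*log(3) - 288*log(2) + 860/9.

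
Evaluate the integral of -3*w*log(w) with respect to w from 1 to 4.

Integrate by parts once (u = ln w, dv = -3*w dw).
An antiderivative is F(w) = -3*w**2*(2*log(w) - 1)/4.
Then F(4) - F(1) = (12 - 48*log(2)) - (3/4) = 45/4 - 48*log(2).

45/4 - 48*log(2)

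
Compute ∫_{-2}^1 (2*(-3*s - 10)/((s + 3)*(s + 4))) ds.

Factor the denominator: s**2 + 7*s + 12 = (s + 4)(s + 3).
Partial fractions: 2*(-3*s - 10)/((s + 3)*(s + 4)) = -4/(s + 4) - 2/(s + 3).
An antiderivative is F(s) = -2*log(s + 3) - 4*log(s + 4).
Then F(1) - F(-2) = (-4*log(5) - 4*log(2)) - (-log(16)) = -4*log(5).

-4*log(5)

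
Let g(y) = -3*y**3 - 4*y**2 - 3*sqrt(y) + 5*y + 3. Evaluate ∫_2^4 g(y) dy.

By the power rule, an antiderivative is F(y) = -3*y**4/4 - 2*y**(3/2) - 4*y**3/3 + 5*y**2/2 + 3*y.
Then F(4) - F(2) = (-724/3) - (-20/3 - 4*sqrt(2)) = -704/3 + 4*sqrt(2).

-704/3 + 4*sqrt(2)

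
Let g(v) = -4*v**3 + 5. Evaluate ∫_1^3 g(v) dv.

-70

By the power rule, an antiderivative is F(v) = -v**4 + 5*v.
Then F(3) - F(1) = (-66) - (4) = -70.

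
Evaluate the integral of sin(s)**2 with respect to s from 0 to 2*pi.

pi

Use the identity sin^2(s) = (1 - cos(2*s))/2.
An antiderivative is F(s) = s/2 - sin(2*s)/4.
Then F(2*pi) - F(0) = (pi) - (0) = pi.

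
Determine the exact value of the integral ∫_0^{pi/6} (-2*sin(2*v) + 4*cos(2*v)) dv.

An antiderivative is F(v) = 2*sin(2*v) + cos(2*v).
Then F(pi/6) - F(0) = (1/2 + sqrt(3)) - (1) = -1/2 + sqrt(3).

-1/2 + sqrt(3)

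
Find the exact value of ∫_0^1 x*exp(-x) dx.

1 - 2*exp(-1)

Integrate by parts once (u = x, dv = exp(-x) dx).
An antiderivative is F(x) = (-x - 1)*exp(-x).
Then F(1) - F(0) = (-2*exp(-1)) - (-1) = 1 - 2*exp(-1).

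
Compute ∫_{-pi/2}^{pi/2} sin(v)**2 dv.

Use the identity sin^2(v) = (1 - cos(2*v))/2.
An antiderivative is F(v) = v/2 - sin(2*v)/4.
Then F(pi/2) - F(-pi/2) = (pi/4) - (-pi/4) = pi/2.

pi/2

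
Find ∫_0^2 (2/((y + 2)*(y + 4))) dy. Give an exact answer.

Factor the denominator: y**2 + 6*y + 8 = (y + 4)(y + 2).
Partial fractions: 2/((y + 2)*(y + 4)) = -1/(y + 4) + 1/(y + 2).
An antiderivative is F(y) = log(y + 2) - log(y + 4).
Then F(2) - F(0) = (log(2/3)) - (-log(2)) = log(4/3).

log(4/3)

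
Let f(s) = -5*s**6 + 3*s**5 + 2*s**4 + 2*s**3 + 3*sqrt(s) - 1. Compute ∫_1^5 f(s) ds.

-1625234/35 + 10*sqrt(5)

By the power rule, an antiderivative is F(s) = -5*s**7/7 + s**6/2 + 2*s**5/5 + s**4/2 + 2*s**(3/2) - s.
Then F(5) - F(1) = (-325035/7 + 10*sqrt(5)) - (59/35) = -1625234/35 + 10*sqrt(5).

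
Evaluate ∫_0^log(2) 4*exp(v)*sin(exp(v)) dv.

Let u = exp(v), so du = exp(v) dv. When v = 0, u = 1; when v = log(2), u = 2.
The integral becomes 4·∫ sin(u) du from 1 to 2, with antiderivative -4*cos(u).
Back in v: F(v) = -4*cos(exp(v)).
Then F(log(2)) - F(0) = (-4*cos(2)) - (-4*cos(1)) = -4*cos(2) + 4*cos(1).

-4*cos(2) + 4*cos(1)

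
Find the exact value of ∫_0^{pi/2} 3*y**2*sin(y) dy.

-6 + 3*pi

Integrate by parts twice (u = y^2, dv = 3*sin(y) dy).
An antiderivative is F(y) = -3*y**2*cos(y) + 6*y*sin(y) + 6*cos(y).
Then F(pi/2) - F(0) = (3*pi) - (6) = -6 + 3*pi.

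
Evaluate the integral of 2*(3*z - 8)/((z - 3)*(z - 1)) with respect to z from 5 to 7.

Factor the denominator: z**2 - 4*z + 3 = (z - 1)(z - 3).
Partial fractions: 2*(3*z - 8)/((z - 3)*(z - 1)) = 5/(z - 1) + 1/(z - 3).
An antiderivative is F(z) = log(z - 3) + 5*log(z - 1).
Then F(7) - F(5) = (7*log(2) + 5*log(3)) - (11*log(2)) = -4*log(2) + 5*log(3).

-4*log(2) + 5*log(3)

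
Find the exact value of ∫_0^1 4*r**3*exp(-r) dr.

24 - 64*exp(-1)

Integrate by parts 3 times (u = r^3, dv = 4*exp(-r) dr).
An antiderivative is F(r) = (-4*r**3 - 12*r**2 - 24*r - 24)*exp(-r).
Then F(1) - F(0) = (-64*exp(-1)) - (-24) = 24 - 64*exp(-1).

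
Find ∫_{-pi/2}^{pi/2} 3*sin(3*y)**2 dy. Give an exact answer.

Use the identity sin^2(3*y) = (1 - cos(6*y))/2.
An antiderivative is F(y) = 3*y/2 - sin(6*y)/4.
Then F(pi/2) - F(-pi/2) = (3*pi/4) - (-3*pi/4) = 3*pi/2.

3*pi/2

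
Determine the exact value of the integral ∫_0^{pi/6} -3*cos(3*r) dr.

An antiderivative is F(r) = -sin(3*r).
Then F(pi/6) - F(0) = (-1) - (0) = -1.

-1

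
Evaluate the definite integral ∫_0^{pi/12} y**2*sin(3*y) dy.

Integrate by parts twice (u = y^2, dv = sin(3*y) dy).
An antiderivative is F(y) = -y**2*cos(3*y)/3 + 2*y*sin(3*y)/9 + 2*cos(3*y)/27.
Then F(pi/12) - F(0) = (sqrt(2)*(-pi**2 + 8*pi + 32)/864) - (2/27) = -2/27 - sqrt(2)*pi**2/864 + sqrt(2)*pi/108 + sqrt(2)/27.

-2/27 - sqrt(2)*pi**2/864 + sqrt(2)*pi/108 + sqrt(2)/27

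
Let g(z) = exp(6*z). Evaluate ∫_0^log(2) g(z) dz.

21/2

Let u = exp(z), so du = exp(z) dz. When z = 0, u = 1; when z = log(2), u = 2.
The integral becomes ∫ u**5 du from 1 to 2, with antiderivative u**6/6.
Back in z: F(z) = exp(6*z)/6.
Then F(log(2)) - F(0) = (32/3) - (1/6) = 21/2.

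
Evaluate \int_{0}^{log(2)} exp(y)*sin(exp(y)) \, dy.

Let u = exp(y), so du = exp(y) dy. When y = 0, u = 1; when y = log(2), u = 2.
The integral becomes ∫ sin(u) du from 1 to 2, with antiderivative -cos(u).
Back in y: F(y) = -cos(exp(y)).
Then F(log(2)) - F(0) = (-cos(2)) - (-cos(1)) = -cos(2) + cos(1).

-cos(2) + cos(1)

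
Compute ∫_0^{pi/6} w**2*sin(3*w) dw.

Integrate by parts twice (u = w^2, dv = sin(3*w) dw).
An antiderivative is F(w) = -w**2*cos(3*w)/3 + 2*w*sin(3*w)/9 + 2*cos(3*w)/27.
Then F(pi/6) - F(0) = (pi/27) - (2/27) = -2/27 + pi/27.

-2/27 + pi/27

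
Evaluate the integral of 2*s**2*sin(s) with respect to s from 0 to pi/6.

Integrate by parts twice (u = s^2, dv = 2*sin(s) ds).
An antiderivative is F(s) = -2*s**2*cos(s) + 4*s*sin(s) + 4*cos(s).
Then F(pi/6) - F(0) = (-sqrt(3)*pi**2/36 + pi/3 + 2*sqrt(3)) - (4) = -4 - sqrt(3)*pi**2/36 + pi/3 + 2*sqrt(3).

-4 - sqrt(3)*pi**2/36 + pi/3 + 2*sqrt(3)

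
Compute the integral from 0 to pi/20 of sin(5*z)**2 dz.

-1/20 + pi/40

Use the identity sin^2(5*z) = (1 - cos(10*z))/2.
An antiderivative is F(z) = z/2 - sin(10*z)/20.
Then F(pi/20) - F(0) = (-1/20 + pi/40) - (0) = -1/20 + pi/40.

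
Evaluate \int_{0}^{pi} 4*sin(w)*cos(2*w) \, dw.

-8/3

Use the identity sin(w)cos(2*w) = [sin(3*w) + sin(-w)]/2.
An antiderivative is F(w) = 2*cos(w) - 2*cos(3*w)/3.
Then F(pi) - F(0) = (-4/3) - (4/3) = -8/3.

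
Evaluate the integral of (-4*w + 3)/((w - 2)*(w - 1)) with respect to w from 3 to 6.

-11*log(2) + log(5)

Factor the denominator: w**2 - 3*w + 2 = (w - 1)(w - 2).
Partial fractions: (-4*w + 3)/((w - 2)*(w - 1)) = 1/(w - 1) - 5/(w - 2).
An antiderivative is F(w) = -5*log(w - 2) + log(w - 1).
Then F(6) - F(3) = (-10*log(2) + log(5)) - (log(2)) = -11*log(2) + log(5).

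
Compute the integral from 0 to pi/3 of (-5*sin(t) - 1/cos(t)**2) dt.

-5/2 - sqrt(3)

An antiderivative is F(t) = 5*cos(t) - tan(t).
Then F(pi/3) - F(0) = (5/2 - sqrt(3)) - (5) = -5/2 - sqrt(3).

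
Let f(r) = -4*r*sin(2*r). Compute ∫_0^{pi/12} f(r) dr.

Integrate by parts once (u = r, dv = -4*sin(2*r) dr).
An antiderivative is F(r) = 2*r*cos(2*r) - sin(2*r).
Then F(pi/12) - F(0) = (-1/2 + sqrt(3)*pi/12) - (0) = -1/2 + sqrt(3)*pi/12.

-1/2 + sqrt(3)*pi/12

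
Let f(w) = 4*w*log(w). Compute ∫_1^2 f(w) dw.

-3 + 8*log(2)

Integrate by parts once (u = ln w, dv = 4*w dw).
An antiderivative is F(w) = w**2*(2*log(w) - 1).
Then F(2) - F(1) = (-4 + 8*log(2)) - (-1) = -3 + 8*log(2).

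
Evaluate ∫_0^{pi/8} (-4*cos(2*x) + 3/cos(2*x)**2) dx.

3/2 - sqrt(2)

An antiderivative is F(x) = -2*sin(2*x) + 3*tan(2*x)/2.
Then F(pi/8) - F(0) = (3/2 - sqrt(2)) - (0) = 3/2 - sqrt(2).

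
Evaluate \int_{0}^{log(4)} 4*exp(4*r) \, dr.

Let u = exp(r), so du = exp(r) dr. When r = 0, u = 1; when r = log(4), u = 4.
The integral becomes 4·∫ u**3 du from 1 to 4, with antiderivative u**4.
Back in r: F(r) = exp(4*r).
Then F(log(4)) - F(0) = (256) - (1) = 255.

255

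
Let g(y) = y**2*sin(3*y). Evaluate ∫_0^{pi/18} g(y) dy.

Integrate by parts twice (u = y^2, dv = sin(3*y) dy).
An antiderivative is F(y) = -y**2*cos(3*y)/3 + 2*y*sin(3*y)/9 + 2*cos(3*y)/27.
Then F(pi/18) - F(0) = (-sqrt(3)*pi**2/1944 + pi/162 + sqrt(3)/27) - (2/27) = -2/27 - sqrt(3)*pi**2/1944 + pi/162 + sqrt(3)/27.

-2/27 - sqrt(3)*pi**2/1944 + pi/162 + sqrt(3)/27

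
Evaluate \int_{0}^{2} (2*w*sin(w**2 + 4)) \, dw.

Let u = w**2 + 4, so du = 2*w dw. When w = 0, u = 4; when w = 2, u = 8.
The integral becomes ∫ sin(u) du from 4 to 8, with antiderivative -cos(u).
Back in w: F(w) = -cos(w**2 + 4).
Then F(2) - F(0) = (-cos(8)) - (-cos(4)) = cos(4) - cos(8).

cos(4) - cos(8)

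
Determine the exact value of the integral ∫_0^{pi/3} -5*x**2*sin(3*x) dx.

20/27 - 5*pi**2/27

Integrate by parts twice (u = x^2, dv = -5*sin(3*x) dx).
An antiderivative is F(x) = 5*x**2*cos(3*x)/3 - 10*x*sin(3*x)/9 - 10*cos(3*x)/27.
Then F(pi/3) - F(0) = (10/27 - 5*pi**2/27) - (-10/27) = 20/27 - 5*pi**2/27.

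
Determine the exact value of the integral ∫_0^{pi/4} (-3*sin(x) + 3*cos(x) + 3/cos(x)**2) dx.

An antiderivative is F(x) = 3*sin(x) + 3*cos(x) + 3*tan(x).
Then F(pi/4) - F(0) = (3 + 3*sqrt(2)) - (3) = 3*sqrt(2).

3*sqrt(2)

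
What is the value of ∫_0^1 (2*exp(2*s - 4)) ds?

Let u = 2*s - 4, so du = 2 ds. When s = 0, u = -4; when s = 1, u = -2.
The integral becomes ∫ exp(u) du from -4 to -2, with antiderivative exp(u).
Back in s: F(s) = exp(2*s - 4).
Then F(1) - F(0) = (exp(-2)) - (exp(-4)) = -(1 - exp(2))*exp(-4).

-(1 - exp(2))*exp(-4)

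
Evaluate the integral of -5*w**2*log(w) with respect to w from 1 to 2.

Integrate by parts once (u = ln w, dv = -5*w**2 dw).
An antiderivative is F(w) = -5*w**3*(3*log(w) - 1)/9.
Then F(2) - F(1) = (40/9 - 40*log(2)/3) - (5/9) = 35/9 - 40*log(2)/3.

35/9 - 40*log(2)/3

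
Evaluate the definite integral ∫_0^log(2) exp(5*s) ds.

31/5

Let u = exp(s), so du = exp(s) ds. When s = 0, u = 1; when s = log(2), u = 2.
The integral becomes ∫ u**4 du from 1 to 2, with antiderivative u**5/5.
Back in s: F(s) = exp(5*s)/5.
Then F(log(2)) - F(0) = (32/5) - (1/5) = 31/5.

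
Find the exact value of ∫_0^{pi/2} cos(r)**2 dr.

Use the identity cos^2(r) = (1 + cos(2*r))/2.
An antiderivative is F(r) = r/2 + sin(2*r)/4.
Then F(pi/2) - F(0) = (pi/4) - (0) = pi/4.

pi/4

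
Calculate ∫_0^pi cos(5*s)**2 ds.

pi/2

Use the identity cos^2(5*s) = (1 + cos(10*s))/2.
An antiderivative is F(s) = s/2 + sin(10*s)/20.
Then F(pi) - F(0) = (pi/2) - (0) = pi/2.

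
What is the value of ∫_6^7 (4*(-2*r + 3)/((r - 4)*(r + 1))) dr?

-8*log(2) - 4*log(3) + 4*log(7)

Factor the denominator: r**2 - 3*r - 4 = (r + 1)(r - 4).
Partial fractions: 4*(-2*r + 3)/((r - 4)*(r + 1)) = -4/(r + 1) - 4/(r - 4).
An antiderivative is F(r) = -4*log(r - 4) - 4*log(r + 1).
Then F(7) - F(6) = (-12*log(2) - 4*log(3)) - (-4*log(7) - 4*log(2)) = -8*log(2) - 4*log(3) + 4*log(7).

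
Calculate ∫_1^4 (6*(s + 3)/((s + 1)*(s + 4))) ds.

Factor the denominator: s**2 + 5*s + 4 = (s + 4)(s + 1).
Partial fractions: 6*(s + 3)/((s + 1)*(s + 4)) = 2/(s + 4) + 4/(s + 1).
An antiderivative is F(s) = 4*log(s + 1) + 2*log(s + 4).
Then F(4) - F(1) = (6*log(2) + 4*log(5)) - (4*log(2) + 2*log(5)) = log(100).

log(100)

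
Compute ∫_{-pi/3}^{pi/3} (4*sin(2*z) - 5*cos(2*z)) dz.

-5*sqrt(3)/2

An antiderivative is F(z) = -5*sin(2*z)/2 - 2*cos(2*z).
Then F(pi/3) - F(-pi/3) = (1 - 5*sqrt(3)/4) - (1 + 5*sqrt(3)/4) = -5*sqrt(3)/2.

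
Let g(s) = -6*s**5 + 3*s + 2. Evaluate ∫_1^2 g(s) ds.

-113/2

By the power rule, an antiderivative is F(s) = -s**6 + 3*s**2/2 + 2*s.
Then F(2) - F(1) = (-54) - (5/2) = -113/2.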